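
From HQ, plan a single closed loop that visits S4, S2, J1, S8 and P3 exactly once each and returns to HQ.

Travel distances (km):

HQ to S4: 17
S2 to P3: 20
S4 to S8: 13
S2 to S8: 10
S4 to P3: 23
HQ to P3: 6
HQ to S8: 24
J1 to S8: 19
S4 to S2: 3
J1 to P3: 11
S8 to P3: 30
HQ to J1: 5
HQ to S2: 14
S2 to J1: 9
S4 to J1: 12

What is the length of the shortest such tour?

With 5 stops there are 5!/2 = 60 distinct round trips (a route and its reverse cost the same).
HQ - S4 - S2 - J1 - S8 - P3 - HQ: 17+3+9+19+30+6 = 84
HQ - S4 - S2 - J1 - P3 - S8 - HQ: 17+3+9+11+30+24 = 94
HQ - S4 - S2 - S8 - J1 - P3 - HQ: 17+3+10+19+11+6 = 66
HQ - S4 - S2 - S8 - P3 - J1 - HQ: 17+3+10+30+11+5 = 76
HQ - S4 - S2 - P3 - J1 - S8 - HQ: 17+3+20+11+19+24 = 94
HQ - S4 - S2 - P3 - S8 - J1 - HQ: 17+3+20+30+19+5 = 94
HQ - S4 - J1 - S2 - S8 - P3 - HQ: 17+12+9+10+30+6 = 84
HQ - S4 - J1 - S2 - P3 - S8 - HQ: 17+12+9+20+30+24 = 112
HQ - S4 - J1 - S8 - S2 - P3 - HQ: 17+12+19+10+20+6 = 84
HQ - S4 - J1 - S8 - P3 - S2 - HQ: 17+12+19+30+20+14 = 112
HQ - S4 - J1 - P3 - S2 - S8 - HQ: 17+12+11+20+10+24 = 94
HQ - S4 - J1 - P3 - S8 - S2 - HQ: 17+12+11+30+10+14 = 94
HQ - S4 - S8 - S2 - J1 - P3 - HQ: 17+13+10+9+11+6 = 66
HQ - S4 - S8 - S2 - P3 - J1 - HQ: 17+13+10+20+11+5 = 76
… (46 more)
The minimum is 66.
One optimal route: HQ → S4 → S2 → S8 → J1 → P3 → HQ (or its reverse).

Shortest round trip = 66 km.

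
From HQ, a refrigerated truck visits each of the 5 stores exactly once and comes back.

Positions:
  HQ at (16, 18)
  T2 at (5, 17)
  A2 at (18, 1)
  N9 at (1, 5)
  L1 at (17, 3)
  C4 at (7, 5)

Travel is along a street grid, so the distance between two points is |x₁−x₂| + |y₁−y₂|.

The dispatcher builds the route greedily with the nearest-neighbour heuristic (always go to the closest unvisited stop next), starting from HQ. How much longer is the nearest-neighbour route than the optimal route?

Excess over optimum: 4.

HQ: T2=12, L1=16, A2=19, C4=22, N9=28 ⇒ T2
T2: C4=14, N9=16, L1=26, A2=29 ⇒ C4
C4: N9=6, L1=12, A2=15 ⇒ N9
N9: L1=18, A2=21 ⇒ L1
L1: A2=3 ⇒ A2
NN route HQ → T2 → C4 → N9 → L1 → A2 → HQ costs 72.
Optimal: HQ → T2 → N9 → C4 → A2 → L1 → HQ costs 68 (by enumerating all 60 distinct tours).
Excess = 72 − 68 = 4.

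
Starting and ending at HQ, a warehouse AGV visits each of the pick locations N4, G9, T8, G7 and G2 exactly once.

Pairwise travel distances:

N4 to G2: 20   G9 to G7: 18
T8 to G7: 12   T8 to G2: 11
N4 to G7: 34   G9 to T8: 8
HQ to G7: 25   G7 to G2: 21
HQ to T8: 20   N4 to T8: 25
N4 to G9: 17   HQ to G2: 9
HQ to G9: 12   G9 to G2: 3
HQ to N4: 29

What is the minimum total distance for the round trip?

There are 60 distinct closed tours to check (reversals are equivalent).
HQ-N4-G9-T8-G7-G2-HQ: 29+17+8+12+21+9 = 96
HQ-N4-G9-T8-G2-G7-HQ: 29+17+8+11+21+25 = 111
HQ-N4-G9-G7-T8-G2-HQ: 29+17+18+12+11+9 = 96
HQ-N4-G9-G7-G2-T8-HQ: 29+17+18+21+11+20 = 116
HQ-N4-G9-G2-T8-G7-HQ: 29+17+3+11+12+25 = 97
HQ-N4-G9-G2-G7-T8-HQ: 29+17+3+21+12+20 = 102
HQ-N4-T8-G9-G7-G2-HQ: 29+25+8+18+21+9 = 110
HQ-N4-T8-G9-G2-G7-HQ: 29+25+8+3+21+25 = 111
HQ-N4-T8-G7-G9-G2-HQ: 29+25+12+18+3+9 = 96
HQ-N4-T8-G7-G2-G9-HQ: 29+25+12+21+3+12 = 102
HQ-N4-T8-G2-G9-G7-HQ: 29+25+11+3+18+25 = 111
HQ-N4-T8-G2-G7-G9-HQ: 29+25+11+21+18+12 = 116
HQ-N4-G7-G9-T8-G2-HQ: 29+34+18+8+11+9 = 109
HQ-N4-G7-G9-G2-T8-HQ: 29+34+18+3+11+20 = 115
… (46 more)
HQ-G7-T8-N4-G9-G2-HQ: 25+12+25+17+3+9 = 91  ← best
The minimum is 91.
One optimal route: HQ → G7 → T8 → N4 → G9 → G2 → HQ (or its reverse).

Shortest round trip = 91.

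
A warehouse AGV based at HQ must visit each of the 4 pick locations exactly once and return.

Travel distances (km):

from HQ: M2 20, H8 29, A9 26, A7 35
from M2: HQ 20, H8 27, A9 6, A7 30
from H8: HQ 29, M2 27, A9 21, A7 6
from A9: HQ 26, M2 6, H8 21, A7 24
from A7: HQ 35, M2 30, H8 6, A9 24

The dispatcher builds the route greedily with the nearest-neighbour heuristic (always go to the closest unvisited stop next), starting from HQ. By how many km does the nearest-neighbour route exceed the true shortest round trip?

3 km longer than the optimal tour.

From HQ: M2=20, A9=26, H8=29, A7=35 → choose M2 (20).
From M2: A9=6, H8=27, A7=30 → choose A9 (6).
From A9: H8=21, A7=24 → choose H8 (21).
From H8: A7=6 → choose A7 (6).
NN route HQ → M2 → A9 → H8 → A7 → HQ costs 88.
Optimal: HQ → M2 → A9 → A7 → H8 → HQ costs 85 (by enumerating all 12 distinct tours).
Excess = 88 − 85 = 3.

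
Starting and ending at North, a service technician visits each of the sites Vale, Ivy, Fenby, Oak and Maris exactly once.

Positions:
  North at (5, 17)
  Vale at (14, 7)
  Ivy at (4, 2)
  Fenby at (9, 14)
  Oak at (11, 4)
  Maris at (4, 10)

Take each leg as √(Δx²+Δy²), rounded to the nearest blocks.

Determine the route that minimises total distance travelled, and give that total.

Minimum total distance: 40 blocks.

North → Vale → Ivy → Fenby → Oak → Maris → North: 13+11+13+10+9+7 = 63
North → Vale → Ivy → Fenby → Maris → Oak → North: 13+11+13+6+9+14 = 66
North → Vale → Ivy → Oak → Fenby → Maris → North: 13+11+7+10+6+7 = 54
North → Vale → Ivy → Oak → Maris → Fenby → North: 13+11+7+9+6+5 = 51
North → Vale → Ivy → Maris → Fenby → Oak → North: 13+11+8+6+10+14 = 62
North → Vale → Ivy → Maris → Oak → Fenby → North: 13+11+8+9+10+5 = 56
North → Vale → Fenby → Ivy → Oak → Maris → North: 13+9+13+7+9+7 = 58
North → Vale → Fenby → Ivy → Maris → Oak → North: 13+9+13+8+9+14 = 66
North → Vale → Fenby → Oak → Ivy → Maris → North: 13+9+10+7+8+7 = 54
North → Vale → Fenby → Oak → Maris → Ivy → North: 13+9+10+9+8+15 = 64
North → Vale → Fenby → Maris → Ivy → Oak → North: 13+9+6+8+7+14 = 57
North → Vale → Fenby → Maris → Oak → Ivy → North: 13+9+6+9+7+15 = 59
North → Vale → Oak → Ivy → Fenby → Maris → North: 13+4+7+13+6+7 = 50
North → Vale → Oak → Ivy → Maris → Fenby → North: 13+4+7+8+6+5 = 43
… (46 more)
North → Fenby → Vale → Oak → Ivy → Maris → North: 5+9+4+7+8+7 = 40  ← best
The minimum is 40.
One optimal route: North → Fenby → Vale → Oak → Ivy → Maris → North (or its reverse).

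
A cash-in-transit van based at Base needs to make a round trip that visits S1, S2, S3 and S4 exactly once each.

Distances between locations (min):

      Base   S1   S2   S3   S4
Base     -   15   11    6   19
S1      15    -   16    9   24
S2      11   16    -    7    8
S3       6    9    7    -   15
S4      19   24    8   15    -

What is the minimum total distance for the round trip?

Minimum total distance: 58 min.

There are 12 distinct closed tours to check (reversals are equivalent).
Base-S1-S2-S3-S4-Base: 15+16+7+15+19 = 72
Base-S1-S2-S4-S3-Base: 15+16+8+15+6 = 60
Base-S1-S3-S2-S4-Base: 15+9+7+8+19 = 58
Base-S1-S3-S4-S2-Base: 15+9+15+8+11 = 58
Base-S1-S4-S2-S3-Base: 15+24+8+7+6 = 60
Base-S1-S4-S3-S2-Base: 15+24+15+7+11 = 72
Base-S2-S1-S3-S4-Base: 11+16+9+15+19 = 70
Base-S2-S1-S4-S3-Base: 11+16+24+15+6 = 72
Base-S2-S3-S1-S4-Base: 11+7+9+24+19 = 70
Base-S2-S4-S1-S3-Base: 11+8+24+9+6 = 58
Base-S3-S1-S2-S4-Base: 6+9+16+8+19 = 58
Base-S3-S2-S1-S4-Base: 6+7+16+24+19 = 72
The minimum is 58.
One optimal route: Base → S1 → S3 → S2 → S4 → Base (or its reverse).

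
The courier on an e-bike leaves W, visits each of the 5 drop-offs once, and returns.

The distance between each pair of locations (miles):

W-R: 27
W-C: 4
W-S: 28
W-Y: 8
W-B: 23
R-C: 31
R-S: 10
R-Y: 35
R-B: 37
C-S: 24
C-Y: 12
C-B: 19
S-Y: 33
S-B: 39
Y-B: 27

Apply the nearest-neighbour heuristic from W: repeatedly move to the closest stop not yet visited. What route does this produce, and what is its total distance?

W → [C:4 / Y:8 / B:23 / R:27 / S:28] → C (4)
C → [Y:12 / B:19 / S:24 / R:31] → Y (12)
Y → [B:27 / S:33 / R:35] → B (27)
B → [R:37 / S:39] → R (37)
R → [S:10] → S (10)
Return S→W: 28.
Total = 4 + 12 + 27 + 37 + 10 + 28 = 118.

Total distance 118 miles via the nearest-neighbour route W → C → Y → B → R → S → W.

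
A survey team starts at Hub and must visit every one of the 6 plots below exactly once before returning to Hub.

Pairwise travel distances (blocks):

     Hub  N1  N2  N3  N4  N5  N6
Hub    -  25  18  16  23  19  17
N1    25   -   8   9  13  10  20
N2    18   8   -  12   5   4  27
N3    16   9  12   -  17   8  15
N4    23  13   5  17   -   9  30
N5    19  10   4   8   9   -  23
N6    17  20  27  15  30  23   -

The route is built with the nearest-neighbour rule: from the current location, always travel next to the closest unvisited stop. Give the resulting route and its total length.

Total distance 83 blocks via the nearest-neighbour route Hub → N3 → N5 → N2 → N4 → N1 → N6 → Hub.

At Hub the remaining stops are N3 16, N6 17, N2 18, N5 19, N4 23, N1 25; go to N3.
At N3 the remaining stops are N5 8, N1 9, N2 12, N6 15, N4 17; go to N5.
At N5 the remaining stops are N2 4, N4 9, N1 10, N6 23; go to N2.
At N2 the remaining stops are N4 5, N1 8, N6 27; go to N4.
At N4 the remaining stops are N1 13, N6 30; go to N1.
At N1 the remaining stops are N6 20; go to N6.
Return N6→Hub: 17.
Total = 16 + 8 + 4 + 5 + 13 + 20 + 17 = 83.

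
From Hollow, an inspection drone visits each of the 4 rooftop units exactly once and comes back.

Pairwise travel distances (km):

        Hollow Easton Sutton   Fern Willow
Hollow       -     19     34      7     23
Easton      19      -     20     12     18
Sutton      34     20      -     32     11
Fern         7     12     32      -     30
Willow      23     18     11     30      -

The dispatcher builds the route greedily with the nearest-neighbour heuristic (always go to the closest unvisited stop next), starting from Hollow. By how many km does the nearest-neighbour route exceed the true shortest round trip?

The nearest-neighbour route is 9 km longer than optimal.

From Hollow: Fern=7, Easton=19, Willow=23, Sutton=34 → choose Fern (7).
From Fern: Easton=12, Willow=30, Sutton=32 → choose Easton (12).
From Easton: Willow=18, Sutton=20 → choose Willow (18).
From Willow: Sutton=11 → choose Sutton (11).
NN route Hollow → Fern → Easton → Willow → Sutton → Hollow costs 82.
Optimal: Hollow → Fern → Easton → Sutton → Willow → Hollow costs 73 (by enumerating all 12 distinct tours).
Excess = 82 − 73 = 9.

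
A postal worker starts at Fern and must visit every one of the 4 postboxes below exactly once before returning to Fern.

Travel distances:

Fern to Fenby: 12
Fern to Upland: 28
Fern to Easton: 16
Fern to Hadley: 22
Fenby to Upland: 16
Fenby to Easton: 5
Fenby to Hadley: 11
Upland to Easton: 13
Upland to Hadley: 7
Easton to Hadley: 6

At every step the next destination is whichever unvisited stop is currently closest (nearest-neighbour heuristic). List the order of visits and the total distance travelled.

Nearest-neighbour total = 58; route Fern → Fenby → Easton → Hadley → Upland → Fern.

At Fern the remaining stops are Fenby 12, Easton 16, Hadley 22, Upland 28; go to Fenby.
At Fenby the remaining stops are Easton 5, Hadley 11, Upland 16; go to Easton.
At Easton the remaining stops are Hadley 6, Upland 13; go to Hadley.
At Hadley the remaining stops are Upland 7; go to Upland.
Return Upland→Fern: 28.
Total = 12 + 5 + 6 + 7 + 28 = 58.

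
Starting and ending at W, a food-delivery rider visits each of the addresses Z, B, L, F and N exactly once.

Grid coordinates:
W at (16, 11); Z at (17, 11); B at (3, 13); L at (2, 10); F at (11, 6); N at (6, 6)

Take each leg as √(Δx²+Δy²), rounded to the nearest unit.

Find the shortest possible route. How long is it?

With 5 stops there are 5!/2 = 60 distinct round trips (a route and its reverse cost the same).
W-Z-B-L-F-N-W: 1+14+3+10+5+11 = 44
W-Z-B-L-N-F-W: 1+14+3+6+5+7 = 36
W-Z-B-F-L-N-W: 1+14+11+10+6+11 = 53
W-Z-B-F-N-L-W: 1+14+11+5+6+14 = 51
W-Z-B-N-L-F-W: 1+14+8+6+10+7 = 46
W-Z-B-N-F-L-W: 1+14+8+5+10+14 = 52
W-Z-L-B-F-N-W: 1+15+3+11+5+11 = 46
W-Z-L-B-N-F-W: 1+15+3+8+5+7 = 39
W-Z-L-F-B-N-W: 1+15+10+11+8+11 = 56
W-Z-L-F-N-B-W: 1+15+10+5+8+13 = 52
W-Z-L-N-B-F-W: 1+15+6+8+11+7 = 48
W-Z-L-N-F-B-W: 1+15+6+5+11+13 = 51
W-Z-F-B-L-N-W: 1+8+11+3+6+11 = 40
W-Z-F-B-N-L-W: 1+8+11+8+6+14 = 48
… (46 more)
The minimum is 36.
One optimal route: W → Z → B → L → N → F → W (or its reverse).

Minimum total distance: 36.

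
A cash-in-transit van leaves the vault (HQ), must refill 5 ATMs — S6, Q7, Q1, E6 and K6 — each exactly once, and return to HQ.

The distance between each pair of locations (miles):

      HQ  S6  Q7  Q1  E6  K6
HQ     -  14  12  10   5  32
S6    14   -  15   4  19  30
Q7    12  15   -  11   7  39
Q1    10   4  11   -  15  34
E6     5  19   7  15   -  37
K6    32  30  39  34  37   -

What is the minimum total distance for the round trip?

HQ→S6→Q7→Q1→E6→K6→HQ: 14+15+11+15+37+32 = 124
HQ→S6→Q7→Q1→K6→E6→HQ: 14+15+11+34+37+5 = 116
HQ→S6→Q7→E6→Q1→K6→HQ: 14+15+7+15+34+32 = 117
HQ→S6→Q7→E6→K6→Q1→HQ: 14+15+7+37+34+10 = 117
HQ→S6→Q7→K6→Q1→E6→HQ: 14+15+39+34+15+5 = 122
HQ→S6→Q7→K6→E6→Q1→HQ: 14+15+39+37+15+10 = 130
HQ→S6→Q1→Q7→E6→K6→HQ: 14+4+11+7+37+32 = 105
HQ→S6→Q1→Q7→K6→E6→HQ: 14+4+11+39+37+5 = 110
HQ→S6→Q1→E6→Q7→K6→HQ: 14+4+15+7+39+32 = 111
HQ→S6→Q1→E6→K6→Q7→HQ: 14+4+15+37+39+12 = 121
HQ→S6→Q1→K6→Q7→E6→HQ: 14+4+34+39+7+5 = 103
HQ→S6→Q1→K6→E6→Q7→HQ: 14+4+34+37+7+12 = 108
HQ→S6→E6→Q7→Q1→K6→HQ: 14+19+7+11+34+32 = 117
HQ→S6→E6→Q7→K6→Q1→HQ: 14+19+7+39+34+10 = 123
… (46 more)
HQ→E6→Q7→Q1→S6→K6→HQ: 5+7+11+4+30+32 = 89  ← best
The minimum is 89.
One optimal route: HQ → E6 → Q7 → Q1 → S6 → K6 → HQ (or its reverse).

Shortest round trip = 89 miles.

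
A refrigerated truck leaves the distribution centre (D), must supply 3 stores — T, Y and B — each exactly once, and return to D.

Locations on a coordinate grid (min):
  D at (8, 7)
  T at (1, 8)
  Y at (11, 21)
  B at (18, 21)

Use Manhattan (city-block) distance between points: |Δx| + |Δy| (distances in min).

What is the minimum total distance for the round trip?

There are 3 distinct closed tours to check (reversals are equivalent).
D - T - Y - B - D: 8+23+7+24 = 62
D - T - B - Y - D: 8+30+7+17 = 62
D - Y - T - B - D: 17+23+30+24 = 94
The minimum is 62.
One optimal route: D → T → Y → B → D (or its reverse).

Shortest round trip = 62 min.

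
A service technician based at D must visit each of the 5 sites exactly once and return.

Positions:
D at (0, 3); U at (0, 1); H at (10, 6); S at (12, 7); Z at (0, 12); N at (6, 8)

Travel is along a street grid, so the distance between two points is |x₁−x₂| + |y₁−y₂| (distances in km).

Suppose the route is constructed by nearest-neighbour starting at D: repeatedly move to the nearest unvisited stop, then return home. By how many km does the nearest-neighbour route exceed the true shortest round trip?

From D: U=2, Z=9, N=11, H=13, S=16 → choose U (2).
From U: Z=11, N=13, H=15, S=18 → choose Z (11).
From Z: N=10, H=16, S=17 → choose N (10).
From N: H=6, S=7 → choose H (6).
From H: S=3 → choose S (3).
NN route D → U → Z → N → H → S → D costs 48.
Optimal: D → U → H → S → N → Z → D costs 46 (by enumerating all 60 distinct tours).
Excess = 48 − 46 = 2.

The nearest-neighbour route is 2 km longer than optimal.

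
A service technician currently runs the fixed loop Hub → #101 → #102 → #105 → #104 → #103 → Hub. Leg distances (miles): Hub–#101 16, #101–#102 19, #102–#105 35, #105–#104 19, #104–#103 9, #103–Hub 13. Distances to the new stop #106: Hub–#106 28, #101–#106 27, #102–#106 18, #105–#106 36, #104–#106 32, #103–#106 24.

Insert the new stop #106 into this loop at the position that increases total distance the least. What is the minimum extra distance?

Minimum extra distance: 19 miles, inserting #106 between #102 and #105.

Insertion cost between consecutive stops i–j is d(i,#106) + d(#106,j) − d(i,j):
  between Hub and #101: 28 + 27 − 16 = 39
  between #101 and #102: 27 + 18 − 19 = 26
  between #102 and #105: 18 + 36 − 35 = 19
  between #105 and #104: 36 + 32 − 19 = 49
  between #104 and #103: 32 + 24 − 9 = 47
  between #103 and Hub: 24 + 28 − 13 = 39
Cheapest insertion is between #102 and #105, adding 19.
New total = 111 + 19 = 130.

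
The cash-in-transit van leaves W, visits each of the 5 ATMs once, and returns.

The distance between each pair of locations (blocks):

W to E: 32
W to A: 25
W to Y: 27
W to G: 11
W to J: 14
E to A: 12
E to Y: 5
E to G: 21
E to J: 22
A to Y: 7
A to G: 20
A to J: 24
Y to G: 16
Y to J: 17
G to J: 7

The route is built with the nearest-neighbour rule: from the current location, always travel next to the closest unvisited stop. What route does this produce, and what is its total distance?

W → [G:11 / J:14 / A:25 / Y:27 / E:32] → G (11)
G → [J:7 / Y:16 / A:20 / E:21] → J (7)
J → [Y:17 / E:22 / A:24] → Y (17)
Y → [E:5 / A:7] → E (5)
E → [A:12] → A (12)
Return A→W: 25.
Total = 11 + 7 + 17 + 5 + 12 + 25 = 77.

77 blocks along W → G → J → Y → E → A → W.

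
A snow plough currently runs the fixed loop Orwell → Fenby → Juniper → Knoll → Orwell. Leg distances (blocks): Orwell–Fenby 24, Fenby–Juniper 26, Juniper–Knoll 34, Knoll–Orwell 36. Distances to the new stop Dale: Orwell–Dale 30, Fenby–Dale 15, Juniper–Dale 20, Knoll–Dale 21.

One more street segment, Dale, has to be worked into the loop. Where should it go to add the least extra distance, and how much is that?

Insertion cost between consecutive stops i–j is d(i,Dale) + d(Dale,j) − d(i,j):
  between Orwell and Fenby: 30 + 15 − 24 = 21
  between Fenby and Juniper: 15 + 20 − 26 = 9
  between Juniper and Knoll: 20 + 21 − 34 = 7
  between Knoll and Orwell: 21 + 30 − 36 = 15
Cheapest insertion is between Juniper and Knoll, adding 7.
New total = 120 + 7 = 127.

Adding 7 blocks by placing Dale on the Juniper–Knoll leg.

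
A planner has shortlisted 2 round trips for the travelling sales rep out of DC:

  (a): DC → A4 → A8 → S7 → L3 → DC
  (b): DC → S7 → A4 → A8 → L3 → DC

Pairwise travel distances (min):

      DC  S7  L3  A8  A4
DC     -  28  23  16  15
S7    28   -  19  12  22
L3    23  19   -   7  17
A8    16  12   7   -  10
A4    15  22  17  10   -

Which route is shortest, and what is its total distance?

(a): 15 + 10 + 12 + 19 + 23 = 79
(b): 28 + 22 + 10 + 7 + 23 = 90

Shortest is (a), total 79 min.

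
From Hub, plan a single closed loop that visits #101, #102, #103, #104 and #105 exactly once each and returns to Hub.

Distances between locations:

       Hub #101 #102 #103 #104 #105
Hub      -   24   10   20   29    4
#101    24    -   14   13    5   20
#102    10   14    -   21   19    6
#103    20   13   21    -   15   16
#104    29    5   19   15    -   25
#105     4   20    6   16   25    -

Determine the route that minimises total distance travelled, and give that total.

There are 60 distinct closed tours to check (reversals are equivalent).
Hub - #101 - #102 - #103 - #104 - #105 - Hub: 24+14+21+15+25+4 = 103
Hub - #101 - #102 - #103 - #105 - #104 - Hub: 24+14+21+16+25+29 = 129
Hub - #101 - #102 - #104 - #103 - #105 - Hub: 24+14+19+15+16+4 = 92
Hub - #101 - #102 - #104 - #105 - #103 - Hub: 24+14+19+25+16+20 = 118
Hub - #101 - #102 - #105 - #103 - #104 - Hub: 24+14+6+16+15+29 = 104
Hub - #101 - #102 - #105 - #104 - #103 - Hub: 24+14+6+25+15+20 = 104
Hub - #101 - #103 - #102 - #104 - #105 - Hub: 24+13+21+19+25+4 = 106
Hub - #101 - #103 - #102 - #105 - #104 - Hub: 24+13+21+6+25+29 = 118
Hub - #101 - #103 - #104 - #102 - #105 - Hub: 24+13+15+19+6+4 = 81
Hub - #101 - #103 - #104 - #105 - #102 - Hub: 24+13+15+25+6+10 = 93
Hub - #101 - #103 - #105 - #102 - #104 - Hub: 24+13+16+6+19+29 = 107
Hub - #101 - #103 - #105 - #104 - #102 - Hub: 24+13+16+25+19+10 = 107
Hub - #101 - #104 - #102 - #103 - #105 - Hub: 24+5+19+21+16+4 = 89
Hub - #101 - #104 - #102 - #105 - #103 - Hub: 24+5+19+6+16+20 = 90
… (46 more)
Hub - #102 - #101 - #104 - #103 - #105 - Hub: 10+14+5+15+16+4 = 64  ← best
The minimum is 64.
One optimal route: Hub → #102 → #101 → #104 → #103 → #105 → Hub (or its reverse).

64 — the shortest possible round trip.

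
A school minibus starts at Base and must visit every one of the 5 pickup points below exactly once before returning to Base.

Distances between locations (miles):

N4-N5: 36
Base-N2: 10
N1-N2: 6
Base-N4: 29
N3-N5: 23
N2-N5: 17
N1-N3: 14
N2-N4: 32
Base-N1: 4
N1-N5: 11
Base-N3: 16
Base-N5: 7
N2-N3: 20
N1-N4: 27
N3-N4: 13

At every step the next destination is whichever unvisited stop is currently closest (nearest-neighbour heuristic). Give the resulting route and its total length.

Base → [N1:4 / N5:7 / N2:10 / N3:16 / N4:29] → N1 (4)
N1 → [N2:6 / N5:11 / N3:14 / N4:27] → N2 (6)
N2 → [N5:17 / N3:20 / N4:32] → N5 (17)
N5 → [N3:23 / N4:36] → N3 (23)
N3 → [N4:13] → N4 (13)
Return N4→Base: 29.
Total = 4 + 6 + 17 + 23 + 13 + 29 = 92.

92 miles along Base → N1 → N2 → N5 → N3 → N4 → Base.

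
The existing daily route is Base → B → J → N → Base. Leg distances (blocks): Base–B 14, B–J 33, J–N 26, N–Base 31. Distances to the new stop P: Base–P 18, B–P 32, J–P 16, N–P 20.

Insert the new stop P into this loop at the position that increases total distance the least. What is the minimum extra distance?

Insertion cost between consecutive stops i–j is d(i,P) + d(P,j) − d(i,j):
  between Base and B: 18 + 32 − 14 = 36
  between B and J: 32 + 16 − 33 = 15
  between J and N: 16 + 20 − 26 = 10
  between N and Base: 20 + 18 − 31 = 7
Cheapest insertion is between N and Base, adding 7.
New total = 104 + 7 = 111.

Minimum extra distance: 7 blocks, inserting P between N and Base.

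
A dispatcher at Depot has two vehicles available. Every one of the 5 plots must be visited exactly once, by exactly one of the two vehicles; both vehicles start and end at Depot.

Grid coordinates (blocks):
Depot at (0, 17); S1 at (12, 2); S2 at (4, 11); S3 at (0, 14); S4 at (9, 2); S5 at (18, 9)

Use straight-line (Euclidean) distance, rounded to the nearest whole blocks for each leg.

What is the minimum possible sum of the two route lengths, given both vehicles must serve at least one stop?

Try each way of splitting the stops between the two vehicles (each non-empty) and, for each split, find the best tour for each vehicle:
  {S1} + {S2, S3, S4, S5}: 38 + 49 = 87
  {S2} + {S1, S3, S4, S5}: 14 + 50 = 64
  {S1, S2} + {S3, S4, S5}: 38 + 49 = 87
  {S3} + {S1, S2, S4, S5}: 6 + 49 = 55
  {S1, S3} + {S2, S4, S5}: 39 + 48 = 87
  {S2, S3} + {S1, S4, S5}: 15 + 49 = 64
  … (15 splits in total)
Best: vehicle 1 Depot → S3 → Depot = 6; vehicle 2 Depot → S2 → S4 → S1 → S5 → Depot = 49; combined 55.

Minimum combined distance: 55 blocks.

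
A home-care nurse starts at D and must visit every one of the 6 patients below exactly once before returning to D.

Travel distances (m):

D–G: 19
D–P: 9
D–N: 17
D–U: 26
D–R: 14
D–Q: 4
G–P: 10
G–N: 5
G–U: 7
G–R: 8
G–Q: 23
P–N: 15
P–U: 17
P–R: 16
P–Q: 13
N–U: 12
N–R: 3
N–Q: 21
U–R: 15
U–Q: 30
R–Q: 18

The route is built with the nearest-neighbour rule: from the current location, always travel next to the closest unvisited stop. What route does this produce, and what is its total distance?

From D: distances to unvisited — Q=4, P=9, R=14, N=17, G=19, U=26. Nearest is Q (4).
From Q: distances to unvisited — P=13, R=18, N=21, G=23, U=30. Nearest is P (13).
From P: distances to unvisited — G=10, N=15, R=16, U=17. Nearest is G (10).
From G: distances to unvisited — N=5, U=7, R=8. Nearest is N (5).
From N: distances to unvisited — R=3, U=12. Nearest is R (3).
From R: distances to unvisited — U=15. Nearest is U (15).
Return U→D: 26.
Total = 4 + 13 + 10 + 5 + 3 + 15 + 26 = 76.

Total distance 76 m via the nearest-neighbour route D → Q → P → G → N → R → U → D.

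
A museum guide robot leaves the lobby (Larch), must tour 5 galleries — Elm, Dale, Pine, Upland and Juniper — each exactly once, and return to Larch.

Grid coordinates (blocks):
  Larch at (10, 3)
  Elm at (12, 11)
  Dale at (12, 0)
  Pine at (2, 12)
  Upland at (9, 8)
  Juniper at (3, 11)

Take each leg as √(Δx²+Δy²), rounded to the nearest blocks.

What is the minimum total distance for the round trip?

38 blocks — the shortest possible round trip.

Larch → Elm → Dale → Pine → Upland → Juniper → Larch: 8+11+16+8+7+11 = 61
Larch → Elm → Dale → Pine → Juniper → Upland → Larch: 8+11+16+1+7+5 = 48
Larch → Elm → Dale → Upland → Pine → Juniper → Larch: 8+11+9+8+1+11 = 48
Larch → Elm → Dale → Upland → Juniper → Pine → Larch: 8+11+9+7+1+12 = 48
Larch → Elm → Dale → Juniper → Pine → Upland → Larch: 8+11+14+1+8+5 = 47
Larch → Elm → Dale → Juniper → Upland → Pine → Larch: 8+11+14+7+8+12 = 60
Larch → Elm → Pine → Dale → Upland → Juniper → Larch: 8+10+16+9+7+11 = 61
Larch → Elm → Pine → Dale → Juniper → Upland → Larch: 8+10+16+14+7+5 = 60
Larch → Elm → Pine → Upland → Dale → Juniper → Larch: 8+10+8+9+14+11 = 60
Larch → Elm → Pine → Upland → Juniper → Dale → Larch: 8+10+8+7+14+4 = 51
Larch → Elm → Pine → Juniper → Dale → Upland → Larch: 8+10+1+14+9+5 = 47
Larch → Elm → Pine → Juniper → Upland → Dale → Larch: 8+10+1+7+9+4 = 39
Larch → Elm → Upland → Dale → Pine → Juniper → Larch: 8+4+9+16+1+11 = 49
Larch → Elm → Upland → Dale → Juniper → Pine → Larch: 8+4+9+14+1+12 = 48
… (46 more)
Larch → Dale → Elm → Pine → Juniper → Upland → Larch: 4+11+10+1+7+5 = 38  ← best
The minimum is 38.
One optimal route: Larch → Dale → Elm → Pine → Juniper → Upland → Larch (or its reverse).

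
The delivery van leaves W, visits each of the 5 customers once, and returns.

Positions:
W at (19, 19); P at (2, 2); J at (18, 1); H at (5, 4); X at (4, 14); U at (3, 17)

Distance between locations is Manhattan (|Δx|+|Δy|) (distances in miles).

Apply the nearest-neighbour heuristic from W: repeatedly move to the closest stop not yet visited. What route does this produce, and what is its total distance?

From W: distances to unvisited — U=18, J=19, X=20, H=29, P=34. Nearest is U (18).
From U: distances to unvisited — X=4, H=15, P=16, J=31. Nearest is X (4).
From X: distances to unvisited — H=11, P=14, J=27. Nearest is H (11).
From H: distances to unvisited — P=5, J=16. Nearest is P (5).
From P: distances to unvisited — J=17. Nearest is J (17).
Return J→W: 19.
Total = 18 + 4 + 11 + 5 + 17 + 19 = 74.

Total distance 74 miles via the nearest-neighbour route W → U → X → H → P → J → W.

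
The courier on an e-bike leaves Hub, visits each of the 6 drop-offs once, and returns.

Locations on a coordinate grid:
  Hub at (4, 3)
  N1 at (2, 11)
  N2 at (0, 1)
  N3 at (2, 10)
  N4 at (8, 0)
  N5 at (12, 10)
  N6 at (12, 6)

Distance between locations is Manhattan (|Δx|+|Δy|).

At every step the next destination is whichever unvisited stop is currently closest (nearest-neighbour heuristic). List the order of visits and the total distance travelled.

Total distance 50 via the nearest-neighbour route Hub → N2 → N4 → N6 → N5 → N3 → N1 → Hub.

From Hub: distances to unvisited — N2=6, N4=7, N3=9, N1=10, N6=11, N5=15. Nearest is N2 (6).
From N2: distances to unvisited — N4=9, N3=11, N1=12, N6=17, N5=21. Nearest is N4 (9).
From N4: distances to unvisited — N6=10, N5=14, N3=16, N1=17. Nearest is N6 (10).
From N6: distances to unvisited — N5=4, N3=14, N1=15. Nearest is N5 (4).
From N5: distances to unvisited — N3=10, N1=11. Nearest is N3 (10).
From N3: distances to unvisited — N1=1. Nearest is N1 (1).
Return N1→Hub: 10.
Total = 6 + 9 + 10 + 4 + 10 + 1 + 10 = 50.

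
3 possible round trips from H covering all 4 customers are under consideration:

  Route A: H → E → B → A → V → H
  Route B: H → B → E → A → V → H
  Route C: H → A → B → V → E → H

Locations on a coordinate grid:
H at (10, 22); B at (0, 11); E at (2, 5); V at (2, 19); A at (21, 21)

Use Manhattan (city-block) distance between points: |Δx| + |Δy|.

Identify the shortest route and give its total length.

Route A: 25 + 8 + 31 + 21 + 11 = 96
Route B: 21 + 8 + 35 + 21 + 11 = 96
Route C: 12 + 31 + 10 + 14 + 25 = 92

Shortest is Route C, total 92.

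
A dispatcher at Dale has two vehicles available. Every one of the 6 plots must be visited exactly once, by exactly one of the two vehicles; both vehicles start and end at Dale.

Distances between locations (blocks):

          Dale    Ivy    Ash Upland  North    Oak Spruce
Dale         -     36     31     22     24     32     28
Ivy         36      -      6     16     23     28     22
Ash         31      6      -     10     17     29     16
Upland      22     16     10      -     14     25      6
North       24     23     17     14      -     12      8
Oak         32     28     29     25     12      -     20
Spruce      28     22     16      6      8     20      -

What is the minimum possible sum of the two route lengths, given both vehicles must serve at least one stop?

There are 2^5 − 1 = 31 ways to divide the 6 stops into two non-empty groups. For each, the best each vehicle can do is its own shortest tour through its group:
  {Ivy} + {Ash, Upland, North, Oak, Spruce}: 72 + 99 = 171
  {Ash} + {Ivy, Upland, North, Oak, Spruce}: 62 + 110 = 172
  {Ivy, Ash} + {Upland, North, Oak, Spruce}: 73 + 80 = 153
  {Upland} + {Ivy, Ash, North, Oak, Spruce}: 44 + 110 = 154
  {Ivy, Upland} + {Ash, North, Oak, Spruce}: 74 + 99 = 173
  {Ash, Upland} + {Ivy, North, Oak, Spruce}: 63 + 110 = 173
  … (31 splits in total)
Best: vehicle 1 Dale → Ivy → Ash → Dale = 73; vehicle 2 Dale → Upland → Spruce → North → Oak → Dale = 80; combined 153.

Minimum combined distance: 153 blocks.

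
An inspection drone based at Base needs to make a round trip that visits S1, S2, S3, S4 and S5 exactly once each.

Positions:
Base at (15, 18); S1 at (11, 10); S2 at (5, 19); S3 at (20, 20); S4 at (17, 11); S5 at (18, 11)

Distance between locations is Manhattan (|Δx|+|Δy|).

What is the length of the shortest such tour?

There are 60 distinct closed tours to check (reversals are equivalent).
Base-S1-S2-S3-S4-S5-Base: 12+15+16+12+1+10 = 66
Base-S1-S2-S3-S5-S4-Base: 12+15+16+11+1+9 = 64
Base-S1-S2-S4-S3-S5-Base: 12+15+20+12+11+10 = 80
Base-S1-S2-S4-S5-S3-Base: 12+15+20+1+11+7 = 66
Base-S1-S2-S5-S3-S4-Base: 12+15+21+11+12+9 = 80
Base-S1-S2-S5-S4-S3-Base: 12+15+21+1+12+7 = 68
Base-S1-S3-S2-S4-S5-Base: 12+19+16+20+1+10 = 78
Base-S1-S3-S2-S5-S4-Base: 12+19+16+21+1+9 = 78
Base-S1-S3-S4-S2-S5-Base: 12+19+12+20+21+10 = 94
Base-S1-S3-S4-S5-S2-Base: 12+19+12+1+21+11 = 76
Base-S1-S3-S5-S2-S4-Base: 12+19+11+21+20+9 = 92
Base-S1-S3-S5-S4-S2-Base: 12+19+11+1+20+11 = 74
Base-S1-S4-S2-S3-S5-Base: 12+7+20+16+11+10 = 76
Base-S1-S4-S2-S5-S3-Base: 12+7+20+21+11+7 = 78
… (46 more)
Base-S2-S1-S4-S5-S3-Base: 11+15+7+1+11+7 = 52  ← best
The minimum is 52.
One optimal route: Base → S2 → S1 → S4 → S5 → S3 → Base (or its reverse).

Minimum total distance: 52.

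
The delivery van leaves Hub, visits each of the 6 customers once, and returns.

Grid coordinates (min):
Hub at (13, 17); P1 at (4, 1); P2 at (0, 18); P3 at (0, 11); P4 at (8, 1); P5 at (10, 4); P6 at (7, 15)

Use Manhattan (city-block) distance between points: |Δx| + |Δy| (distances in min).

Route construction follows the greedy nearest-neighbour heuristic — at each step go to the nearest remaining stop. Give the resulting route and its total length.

Nearest-neighbour total = 64 min; route Hub → P6 → P2 → P3 → P1 → P4 → P5 → Hub.

Hub → [P6:8 / P2:14 / P5:16 / P3:19 / P4:21 / P1:25] → P6 (8)
P6 → [P2:10 / P3:11 / P5:14 / P4:15 / P1:17] → P2 (10)
P2 → [P3:7 / P1:21 / P5:24 / P4:25] → P3 (7)
P3 → [P1:14 / P5:17 / P4:18] → P1 (14)
P1 → [P4:4 / P5:9] → P4 (4)
P4 → [P5:5] → P5 (5)
Return P5→Hub: 16.
Total = 8 + 10 + 7 + 14 + 4 + 5 + 16 = 64.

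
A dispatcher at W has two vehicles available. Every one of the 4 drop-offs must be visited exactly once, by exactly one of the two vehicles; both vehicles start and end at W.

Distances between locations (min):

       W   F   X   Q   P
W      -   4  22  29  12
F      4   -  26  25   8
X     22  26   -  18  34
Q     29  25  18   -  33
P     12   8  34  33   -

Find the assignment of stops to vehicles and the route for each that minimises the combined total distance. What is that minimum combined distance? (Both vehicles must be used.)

There are 2^3 − 1 = 7 ways to divide the 4 stops into two non-empty groups. For each, the best each vehicle can do is its own shortest tour through its group:
  {F} + {X, Q, P}: 8 + 85 = 93
  {X} + {F, Q, P}: 44 + 74 = 118
  {F, X} + {Q, P}: 52 + 74 = 126
  {Q} + {F, X, P}: 58 + 68 = 126
  {F, Q} + {X, P}: 58 + 68 = 126
  {X, Q} + {F, P}: 69 + 24 = 93
  … (7 splits in total)
Best: vehicle 1 W → F → W = 8; vehicle 2 W → X → Q → P → W = 85; combined 93.

Minimum combined distance: 93 min.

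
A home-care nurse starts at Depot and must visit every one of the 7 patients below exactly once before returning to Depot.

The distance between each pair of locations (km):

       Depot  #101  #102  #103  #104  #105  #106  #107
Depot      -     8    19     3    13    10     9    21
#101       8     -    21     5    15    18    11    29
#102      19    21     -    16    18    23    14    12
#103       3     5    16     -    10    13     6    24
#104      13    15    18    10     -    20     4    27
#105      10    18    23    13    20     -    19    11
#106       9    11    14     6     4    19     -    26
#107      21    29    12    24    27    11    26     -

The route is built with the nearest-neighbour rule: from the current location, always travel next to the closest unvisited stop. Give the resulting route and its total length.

Total distance 74 km via the nearest-neighbour route Depot → #103 → #101 → #106 → #104 → #102 → #107 → #105 → Depot.

From Depot: distances to unvisited — #103=3, #101=8, #106=9, #105=10, #104=13, #102=19, #107=21. Nearest is #103 (3).
From #103: distances to unvisited — #101=5, #106=6, #104=10, #105=13, #102=16, #107=24. Nearest is #101 (5).
From #101: distances to unvisited — #106=11, #104=15, #105=18, #102=21, #107=29. Nearest is #106 (11).
From #106: distances to unvisited — #104=4, #102=14, #105=19, #107=26. Nearest is #104 (4).
From #104: distances to unvisited — #102=18, #105=20, #107=27. Nearest is #102 (18).
From #102: distances to unvisited — #107=12, #105=23. Nearest is #107 (12).
From #107: distances to unvisited — #105=11. Nearest is #105 (11).
Return #105→Depot: 10.
Total = 3 + 5 + 11 + 4 + 18 + 12 + 11 + 10 = 74.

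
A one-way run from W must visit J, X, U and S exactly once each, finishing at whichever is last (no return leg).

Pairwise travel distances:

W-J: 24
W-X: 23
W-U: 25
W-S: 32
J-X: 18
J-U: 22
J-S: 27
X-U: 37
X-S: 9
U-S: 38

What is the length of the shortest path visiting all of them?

Minimum one-way distance = 74.

There are 4! = 24 possible orderings.
W → J → X → U → S: 24+18+37+38 = 117
W → J → X → S → U: 24+18+9+38 = 89
W → J → U → X → S: 24+22+37+9 = 92
W → J → U → S → X: 24+22+38+9 = 93
W → J → S → X → U: 24+27+9+37 = 97
W → J → S → U → X: 24+27+38+37 = 126
W → X → J → U → S: 23+18+22+38 = 101
W → X → J → S → U: 23+18+27+38 = 106
W → X → U → J → S: 23+37+22+27 = 109
W → X → U → S → J: 23+37+38+27 = 125
W → X → S → J → U: 23+9+27+22 = 81
W → X → S → U → J: 23+9+38+22 = 92
W → U → J → X → S: 25+22+18+9 = 74
W → U → J → S → X: 25+22+27+9 = 83
… (10 more)
The minimum is 74.
One shortest path: W → U → J → X → S.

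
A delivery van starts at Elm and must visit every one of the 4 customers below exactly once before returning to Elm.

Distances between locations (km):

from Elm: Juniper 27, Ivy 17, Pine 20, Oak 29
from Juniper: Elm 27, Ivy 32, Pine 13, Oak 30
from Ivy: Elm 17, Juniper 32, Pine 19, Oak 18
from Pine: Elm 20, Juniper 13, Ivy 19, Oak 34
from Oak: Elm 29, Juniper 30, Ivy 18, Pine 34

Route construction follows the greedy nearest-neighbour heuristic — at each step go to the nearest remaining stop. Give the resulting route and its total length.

98 km along Elm → Ivy → Oak → Juniper → Pine → Elm.

From Elm: distances to unvisited — Ivy=17, Pine=20, Juniper=27, Oak=29. Nearest is Ivy (17).
From Ivy: distances to unvisited — Oak=18, Pine=19, Juniper=32. Nearest is Oak (18).
From Oak: distances to unvisited — Juniper=30, Pine=34. Nearest is Juniper (30).
From Juniper: distances to unvisited — Pine=13. Nearest is Pine (13).
Return Pine→Elm: 20.
Total = 17 + 18 + 30 + 13 + 20 = 98.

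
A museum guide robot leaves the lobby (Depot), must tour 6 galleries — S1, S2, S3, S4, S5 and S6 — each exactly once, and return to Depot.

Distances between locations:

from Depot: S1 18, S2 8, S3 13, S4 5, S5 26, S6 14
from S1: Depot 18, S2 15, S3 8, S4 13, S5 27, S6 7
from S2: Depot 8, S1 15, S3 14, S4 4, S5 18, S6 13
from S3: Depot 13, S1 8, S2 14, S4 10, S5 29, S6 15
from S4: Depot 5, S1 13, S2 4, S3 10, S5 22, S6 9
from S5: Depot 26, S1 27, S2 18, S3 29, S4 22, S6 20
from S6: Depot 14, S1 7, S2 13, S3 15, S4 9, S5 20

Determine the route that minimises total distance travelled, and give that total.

Depot→S1→S2→S3→S4→S5→S6→Depot: 18+15+14+10+22+20+14 = 113
Depot→S1→S2→S3→S4→S6→S5→Depot: 18+15+14+10+9+20+26 = 112
Depot→S1→S2→S3→S5→S4→S6→Depot: 18+15+14+29+22+9+14 = 121
Depot→S1→S2→S3→S5→S6→S4→Depot: 18+15+14+29+20+9+5 = 110
Depot→S1→S2→S3→S6→S4→S5→Depot: 18+15+14+15+9+22+26 = 119
Depot→S1→S2→S3→S6→S5→S4→Depot: 18+15+14+15+20+22+5 = 109
Depot→S1→S2→S4→S3→S5→S6→Depot: 18+15+4+10+29+20+14 = 110
Depot→S1→S2→S4→S3→S6→S5→Depot: 18+15+4+10+15+20+26 = 108
… (352 more)
Depot→S3→S1→S6→S5→S2→S4→Depot: 13+8+7+20+18+4+5 = 75  ← best
The minimum is 75.
One optimal route: Depot → S3 → S1 → S6 → S5 → S2 → S4 → Depot (or its reverse).

75 — the shortest possible round trip.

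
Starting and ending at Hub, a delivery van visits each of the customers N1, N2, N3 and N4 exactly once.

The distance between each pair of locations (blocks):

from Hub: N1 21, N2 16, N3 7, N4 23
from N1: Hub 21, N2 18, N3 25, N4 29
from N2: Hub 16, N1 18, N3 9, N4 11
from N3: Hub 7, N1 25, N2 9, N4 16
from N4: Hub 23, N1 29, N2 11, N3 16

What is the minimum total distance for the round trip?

Hub - N1 - N2 - N3 - N4 - Hub: 21+18+9+16+23 = 87
Hub - N1 - N2 - N4 - N3 - Hub: 21+18+11+16+7 = 73
Hub - N1 - N3 - N2 - N4 - Hub: 21+25+9+11+23 = 89
Hub - N1 - N3 - N4 - N2 - Hub: 21+25+16+11+16 = 89
Hub - N1 - N4 - N2 - N3 - Hub: 21+29+11+9+7 = 77
Hub - N1 - N4 - N3 - N2 - Hub: 21+29+16+9+16 = 91
Hub - N2 - N1 - N3 - N4 - Hub: 16+18+25+16+23 = 98
Hub - N2 - N1 - N4 - N3 - Hub: 16+18+29+16+7 = 86
Hub - N2 - N3 - N1 - N4 - Hub: 16+9+25+29+23 = 102
Hub - N2 - N4 - N1 - N3 - Hub: 16+11+29+25+7 = 88
Hub - N3 - N1 - N2 - N4 - Hub: 7+25+18+11+23 = 84
Hub - N3 - N2 - N1 - N4 - Hub: 7+9+18+29+23 = 86
The minimum is 73.
One optimal route: Hub → N1 → N2 → N4 → N3 → Hub (or its reverse).

Shortest round trip = 73 blocks.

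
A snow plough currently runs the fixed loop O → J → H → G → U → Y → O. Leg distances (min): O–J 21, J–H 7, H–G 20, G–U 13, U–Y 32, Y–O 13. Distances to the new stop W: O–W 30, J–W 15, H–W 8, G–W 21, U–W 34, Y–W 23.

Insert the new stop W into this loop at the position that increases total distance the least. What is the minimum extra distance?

Insertion cost between consecutive stops i–j is d(i,W) + d(W,j) − d(i,j):
  between O and J: 30 + 15 − 21 = 24
  between J and H: 15 + 8 − 7 = 16
  between H and G: 8 + 21 − 20 = 9
  between G and U: 21 + 34 − 13 = 42
  between U and Y: 34 + 23 − 32 = 25
  between Y and O: 23 + 30 − 13 = 40
Cheapest insertion is between H and G, adding 9.
New total = 106 + 9 = 115.

Adding 9 min by placing W on the H–G leg.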